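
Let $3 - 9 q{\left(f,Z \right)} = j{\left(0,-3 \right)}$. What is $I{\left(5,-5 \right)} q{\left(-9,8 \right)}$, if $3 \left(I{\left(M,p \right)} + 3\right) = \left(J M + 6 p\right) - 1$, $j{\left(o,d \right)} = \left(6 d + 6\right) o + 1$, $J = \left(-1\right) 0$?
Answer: $- \frac{80}{27} \approx -2.963$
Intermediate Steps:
$J = 0$
$j{\left(o,d \right)} = 1 + o \left(6 + 6 d\right)$ ($j{\left(o,d \right)} = \left(6 + 6 d\right) o + 1 = o \left(6 + 6 d\right) + 1 = 1 + o \left(6 + 6 d\right)$)
$I{\left(M,p \right)} = - \frac{10}{3} + 2 p$ ($I{\left(M,p \right)} = -3 + \frac{\left(0 M + 6 p\right) - 1}{3} = -3 + \frac{\left(0 + 6 p\right) - 1}{3} = -3 + \frac{6 p - 1}{3} = -3 + \frac{-1 + 6 p}{3} = -3 + \left(- \frac{1}{3} + 2 p\right) = - \frac{10}{3} + 2 p$)
$q{\left(f,Z \right)} = \frac{2}{9}$ ($q{\left(f,Z \right)} = \frac{1}{3} - \frac{1 + 6 \cdot 0 + 6 \left(-3\right) 0}{9} = \frac{1}{3} - \frac{1 + 0 + 0}{9} = \frac{1}{3} - \frac{1}{9} = \frac{2}{9}$)
$I{\left(5,-5 \right)} q{\left(-9,8 \right)} = \left(- \frac{10}{3} + 2 \left(-5\right)\right) \frac{2}{9} = \left(- \frac{10}{3} - 10\right) \frac{2}{9} = \left(- \frac{40}{3}\right) \frac{2}{9} = - \frac{80}{27}$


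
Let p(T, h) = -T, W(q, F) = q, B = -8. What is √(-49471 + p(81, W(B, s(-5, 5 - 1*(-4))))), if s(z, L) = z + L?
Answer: 4*I*√3097 ≈ 222.6*I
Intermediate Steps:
s(z, L) = L + z
√(-49471 + p(81, W(B, s(-5, 5 - 1*(-4))))) = √(-49471 - 1*81) = √(-49471 - 81) = √(-49552) = 4*I*√3097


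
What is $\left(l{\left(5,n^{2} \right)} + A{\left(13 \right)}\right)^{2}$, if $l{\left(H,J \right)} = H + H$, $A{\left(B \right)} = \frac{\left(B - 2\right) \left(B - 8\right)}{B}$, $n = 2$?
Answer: $\frac{34225}{169} \approx 202.51$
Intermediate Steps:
$A{\left(B \right)} = \frac{\left(-8 + B\right) \left(-2 + B\right)}{B}$ ($A{\left(B \right)} = \frac{\left(-2 + B\right) \left(-8 + B\right)}{B} = \frac{\left(-8 + B\right) \left(-2 + B\right)}{B}$)
$l{\left(H,J \right)} = 2 H$
$\left(l{\left(5,n^{2} \right)} + A{\left(13 \right)}\right)^{2} = \left(2 \cdot 5 + \left(-10 + 13 + \frac{16}{13}\right)\right)^{2} = \left(10 + \left(-10 + 13 + 16 \cdot \frac{1}{13}\right)\right)^{2} = \left(10 + \left(-10 + 13 + \frac{16}{13}\right)\right)^{2} = \left(10 + \frac{55}{13}\right)^{2} = \left(\frac{185}{13}\right)^{2} = \frac{34225}{169}$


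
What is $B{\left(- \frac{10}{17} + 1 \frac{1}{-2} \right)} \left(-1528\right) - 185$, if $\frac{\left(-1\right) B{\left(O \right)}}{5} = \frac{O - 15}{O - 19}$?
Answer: $\frac{4052725}{683} \approx 5933.7$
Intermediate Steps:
$B{\left(O \right)} = - \frac{5 \left(-15 + O\right)}{-19 + O}$ ($B{\left(O \right)} = - 5 \frac{O - 15}{O - 19} = - 5 \frac{-15 + O}{-19 + O} = - \frac{5 \left(-15 + O\right)}{-19 + O}$)
$B{\left(- \frac{10}{17} + 1 \frac{1}{-2} \right)} \left(-1528\right) - 185 = \frac{5 \left(15 - \left(- \frac{10}{17} + 1 \frac{1}{-2}\right)\right)}{-19 + \left(- \frac{10}{17} + 1 \frac{1}{-2}\right)} \left(-1528\right) - 185 = \frac{5 \left(15 - \left(\left(-10\right) \frac{1}{17} + 1 \left(- \frac{1}{2}\right)\right)\right)}{-19 + \left(\left(-10\right) \frac{1}{17} + 1 \left(- \frac{1}{2}\right)\right)} \left(-1528\right) - 185 = \frac{5 \left(15 - \left(- \frac{10}{17} - \frac{1}{2}\right)\right)}{-19 - \frac{37}{34}} \left(-1528\right) - 185 = \frac{5 \left(15 - - \frac{37}{34}\right)}{-19 - \frac{37}{34}} \left(-1528\right) - 185 = \frac{5 \left(15 + \frac{37}{34}\right)}{- \frac{683}{34}} \left(-1528\right) - 185 = 5 \left(- \frac{34}{683}\right) \frac{547}{34} \left(-1528\right) - 185 = \left(- \frac{2735}{683}\right) \left(-1528\right) - 185 = \frac{4179080}{683} - 185 = \frac{4052725}{683}$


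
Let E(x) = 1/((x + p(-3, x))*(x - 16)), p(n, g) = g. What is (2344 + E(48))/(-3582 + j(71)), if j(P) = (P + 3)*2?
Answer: -7200769/10549248 ≈ -0.68259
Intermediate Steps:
j(P) = 6 + 2*P (j(P) = (3 + P)*2 = 6 + 2*P)
E(x) = 1/(2*x*(-16 + x)) (E(x) = 1/((x + x)*(x - 16)) = 1/((2*x)*(-16 + x)) = 1/(2*x*(-16 + x)))
(2344 + E(48))/(-3582 + j(71)) = (2344 + (½)/(48*(-16 + 48)))/(-3582 + (6 + 2*71)) = (2344 + (½)*(1/48)/32)/(-3582 + (6 + 142)) = (2344 + (½)*(1/48)*(1/32))/(-3582 + 148) = (2344 + 1/3072)/(-3434) = (7200769/3072)*(-1/3434) = -7200769/10549248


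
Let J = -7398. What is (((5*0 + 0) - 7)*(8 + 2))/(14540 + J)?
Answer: -35/3571 ≈ -0.0098012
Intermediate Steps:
(((5*0 + 0) - 7)*(8 + 2))/(14540 + J) = (((5*0 + 0) - 7)*(8 + 2))/(14540 - 7398) = (((0 + 0) - 7)*10)/7142 = ((0 - 7)*10)*(1/7142) = -7*10*(1/7142) = -70*1/7142 = -35/3571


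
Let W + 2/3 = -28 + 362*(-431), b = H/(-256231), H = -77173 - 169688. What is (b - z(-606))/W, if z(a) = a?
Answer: -466568541/119955055112 ≈ -0.0038895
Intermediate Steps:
H = -246861
b = 246861/256231 (b = -246861/(-256231) = -246861*(-1/256231) = 246861/256231 ≈ 0.96343)
W = -468152/3 (W = -2/3 + (-28 + 362*(-431)) = -2/3 + (-28 - 156022) = -2/3 - 156050 = -468152/3 ≈ -1.5605e+5)
(b - z(-606))/W = (246861/256231 - 1*(-606))/(-468152/3) = (246861/256231 + 606)*(-3/468152) = (155522847/256231)*(-3/468152) = -466568541/119955055112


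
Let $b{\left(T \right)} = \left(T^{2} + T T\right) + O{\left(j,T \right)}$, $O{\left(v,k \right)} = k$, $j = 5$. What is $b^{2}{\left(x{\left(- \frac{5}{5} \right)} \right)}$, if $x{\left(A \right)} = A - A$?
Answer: $0$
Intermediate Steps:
$x{\left(A \right)} = 0$
$b{\left(T \right)} = T + 2 T^{2}$ ($b{\left(T \right)} = \left(T^{2} + T T\right) + T = \left(T^{2} + T^{2}\right) + T = 2 T^{2} + T = T + 2 T^{2}$)
$b^{2}{\left(x{\left(- \frac{5}{5} \right)} \right)} = \left(0 \left(1 + 2 \cdot 0\right)\right)^{2} = \left(0 \left(1 + 0\right)\right)^{2} = \left(0 \cdot 1\right)^{2} = 0^{2} = 0$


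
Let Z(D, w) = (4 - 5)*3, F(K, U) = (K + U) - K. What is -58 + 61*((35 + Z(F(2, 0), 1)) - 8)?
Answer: 1406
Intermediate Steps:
F(K, U) = U
Z(D, w) = -3 (Z(D, w) = -1*3 = -3)
-58 + 61*((35 + Z(F(2, 0), 1)) - 8) = -58 + 61*((35 - 3) - 8) = -58 + 61*(32 - 8) = -58 + 61*24 = -58 + 1464 = 1406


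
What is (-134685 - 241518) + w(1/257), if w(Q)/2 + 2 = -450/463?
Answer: -174184741/463 ≈ -3.7621e+5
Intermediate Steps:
w(Q) = -2752/463 (w(Q) = -4 + 2*(-450/463) = -4 - 900/463 = -2752/463)
(-134685 - 241518) + w(1/257) = (-134685 - 241518) - 2752/463 = -376203 - 2752/463 = -174184741/463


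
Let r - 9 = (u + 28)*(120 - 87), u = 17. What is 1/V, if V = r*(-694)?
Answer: -1/1036836 ≈ -9.6447e-7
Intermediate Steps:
r = 1494 (r = 9 + (17 + 28)*(120 - 87) = 9 + 45*33 = 9 + 1485 = 1494)
V = -1036836 (V = 1494*(-694) = -1036836)
1/V = 1/(-1036836) = -1/1036836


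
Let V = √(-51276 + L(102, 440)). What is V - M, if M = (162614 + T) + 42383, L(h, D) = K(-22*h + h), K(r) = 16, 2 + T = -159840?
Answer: -45155 + 2*I*√12815 ≈ -45155.0 + 226.41*I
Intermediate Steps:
T = -159842 (T = -2 - 159840 = -159842)
L(h, D) = 16
M = 45155 (M = (162614 - 159842) + 42383 = 2772 + 42383 = 45155)
V = 2*I*√12815 (V = √(-51276 + 16) = √(-51260) = 2*I*√12815 ≈ 226.41*I)
V - M = 2*I*√12815 - 1*45155 = 2*I*√12815 - 45155 = -45155 + 2*I*√12815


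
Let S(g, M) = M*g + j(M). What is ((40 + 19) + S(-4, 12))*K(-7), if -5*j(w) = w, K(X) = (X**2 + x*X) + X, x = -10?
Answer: 4816/5 ≈ 963.20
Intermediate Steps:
K(X) = X**2 - 9*X (K(X) = (X**2 - 10*X) + X = X**2 - 9*X)
j(w) = -w/5
S(g, M) = -M/5 + M*g (S(g, M) = M*g - M/5 = -M/5 + M*g)
((40 + 19) + S(-4, 12))*K(-7) = ((40 + 19) + 12*(-1/5 - 4))*(-7*(-9 - 7)) = (59 + 12*(-21/5))*(-7*(-16)) = (59 - 252/5)*112 = (43/5)*112 = 4816/5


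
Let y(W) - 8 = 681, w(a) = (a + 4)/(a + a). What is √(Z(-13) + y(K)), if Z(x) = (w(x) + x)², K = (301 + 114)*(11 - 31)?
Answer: √574005/26 ≈ 29.140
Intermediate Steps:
K = -8300 (K = 415*(-20) = -8300)
w(a) = (4 + a)/(2*a) (w(a) = (4 + a)/((2*a)) = (4 + a)*(1/(2*a)) = (4 + a)/(2*a))
y(W) = 689 (y(W) = 8 + 681 = 689)
Z(x) = (x + (4 + x)/(2*x))² (Z(x) = ((4 + x)/(2*x) + x)² = (x + (4 + x)/(2*x))²)
√(Z(-13) + y(K)) = √((¼)*(4 - 13 + 2*(-13)²)²/(-13)² + 689) = √((¼)*(1/169)*(4 - 13 + 2*169)² + 689) = √((¼)*(1/169)*(4 - 13 + 338)² + 689) = √((¼)*(1/169)*329² + 689) = √((¼)*(1/169)*108241 + 689) = √(108241/676 + 689) = √(574005/676) = √574005/26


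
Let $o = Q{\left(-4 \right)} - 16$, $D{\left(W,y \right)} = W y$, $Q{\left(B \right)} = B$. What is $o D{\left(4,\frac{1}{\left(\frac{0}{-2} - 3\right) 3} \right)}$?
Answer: $\frac{80}{9} \approx 8.8889$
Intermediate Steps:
$o = -20$ ($o = -4 - 16 = -20$)
$o D{\left(4,\frac{1}{\left(\frac{0}{-2} - 3\right) 3} \right)} = - 20 \cdot 4 \frac{1}{\left(\frac{0}{-2} - 3\right) 3} = - 20 \cdot 4 \frac{1}{0 \left(- \frac{1}{2}\right) - 3} \cdot \frac{1}{3} = - 20 \cdot 4 \frac{1}{0 - 3} \cdot \frac{1}{3} = - 20 \cdot 4 \frac{1}{-3} \cdot \frac{1}{3} = - 20 \cdot 4 \left(\left(- \frac{1}{3}\right) \frac{1}{3}\right) = - 20 \cdot 4 \left(- \frac{1}{9}\right) = \left(-20\right) \left(- \frac{4}{9}\right) = \frac{80}{9}$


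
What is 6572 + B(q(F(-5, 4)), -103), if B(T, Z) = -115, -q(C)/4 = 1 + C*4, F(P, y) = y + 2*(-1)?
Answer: 6457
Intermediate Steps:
F(P, y) = -2 + y (F(P, y) = y - 2 = -2 + y)
q(C) = -4 - 16*C (q(C) = -4*(1 + C*4) = -4*(1 + 4*C) = -4 - 16*C)
6572 + B(q(F(-5, 4)), -103) = 6572 - 115 = 6457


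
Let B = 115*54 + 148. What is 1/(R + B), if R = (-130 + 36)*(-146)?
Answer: 1/20082 ≈ 4.9796e-5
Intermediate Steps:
R = 13724 (R = -94*(-146) = 13724)
B = 6358 (B = 6210 + 148 = 6358)
1/(R + B) = 1/(13724 + 6358) = 1/20082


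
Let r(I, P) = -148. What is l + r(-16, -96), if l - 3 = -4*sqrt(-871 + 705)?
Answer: -145 - 4*I*sqrt(166) ≈ -145.0 - 51.536*I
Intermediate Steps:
l = 3 - 4*I*sqrt(166) (l = 3 - 4*sqrt(-871 + 705) = 3 - 4*I*sqrt(166) ≈ 3.0 - 51.536*I)
l + r(-16, -96) = (3 - 4*I*sqrt(166)) - 148 = -145 - 4*I*sqrt(166)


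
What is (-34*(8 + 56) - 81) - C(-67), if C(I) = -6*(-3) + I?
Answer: -2208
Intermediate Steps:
C(I) = 18 + I
(-34*(8 + 56) - 81) - C(-67) = (-34*(8 + 56) - 81) - (18 - 67) = (-34*64 - 81) - 1*(-49) = (-2176 - 81) + 49 = -2257 + 49 = -2208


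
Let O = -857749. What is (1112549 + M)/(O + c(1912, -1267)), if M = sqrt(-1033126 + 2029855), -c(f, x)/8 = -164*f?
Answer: 1112549/1650795 + sqrt(996729)/1650795 ≈ 0.67455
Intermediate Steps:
c(f, x) = 1312*f (c(f, x) = -(-1312)*f = 1312*f)
M = sqrt(996729) ≈ 998.36
(1112549 + M)/(O + c(1912, -1267)) = (1112549 + sqrt(996729))/(-857749 + 1312*1912) = (1112549 + sqrt(996729))/(-857749 + 2508544) = (1112549 + sqrt(996729))/1650795 = (1112549 + sqrt(996729))*(1/1650795) = 1112549/1650795 + sqrt(996729)/1650795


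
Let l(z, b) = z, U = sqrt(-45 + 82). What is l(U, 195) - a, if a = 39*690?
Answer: -26910 + sqrt(37) ≈ -26904.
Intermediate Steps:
U = sqrt(37) ≈ 6.0828
a = 26910
l(U, 195) - a = sqrt(37) - 1*26910 = sqrt(37) - 26910 = -26910 + sqrt(37)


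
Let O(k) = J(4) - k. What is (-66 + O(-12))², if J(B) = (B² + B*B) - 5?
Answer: 729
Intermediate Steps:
J(B) = -5 + 2*B² (J(B) = (B² + B²) - 5 = 2*B² - 5 = -5 + 2*B²)
O(k) = 27 - k (O(k) = (-5 + 2*4²) - k = (-5 + 2*16) - k = (-5 + 32) - k = 27 - k)
(-66 + O(-12))² = (-66 + (27 - 1*(-12)))² = (-66 + (27 + 12))² = (-66 + 39)² = (-27)² = 729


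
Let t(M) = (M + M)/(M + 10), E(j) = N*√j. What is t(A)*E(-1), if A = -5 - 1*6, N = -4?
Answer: -88*I ≈ -88.0*I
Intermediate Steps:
E(j) = -4*√j
A = -11 (A = -5 - 6 = -11)
t(M) = 2*M/(10 + M) (t(M) = (2*M)/(10 + M) = 2*M/(10 + M))
t(A)*E(-1) = (2*(-11)/(10 - 11))*(-4*I) = (2*(-11)/(-1))*(-4*I) = (2*(-11)*(-1))*(-4*I) = 22*(-4*I) = -88*I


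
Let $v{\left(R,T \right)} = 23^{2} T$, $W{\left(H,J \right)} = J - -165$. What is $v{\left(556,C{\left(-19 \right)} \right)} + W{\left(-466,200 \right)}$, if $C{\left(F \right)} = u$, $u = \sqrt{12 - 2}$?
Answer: $365 + 529 \sqrt{10} \approx 2037.8$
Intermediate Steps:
$W{\left(H,J \right)} = 165 + J$ ($W{\left(H,J \right)} = J + 165 = 165 + J$)
$u = \sqrt{10} \approx 3.1623$
$C{\left(F \right)} = \sqrt{10}$
$v{\left(R,T \right)} = 529 T$
$v{\left(556,C{\left(-19 \right)} \right)} + W{\left(-466,200 \right)} = 529 \sqrt{10} + \left(165 + 200\right) = 529 \sqrt{10} + 365 = 365 + 529 \sqrt{10}$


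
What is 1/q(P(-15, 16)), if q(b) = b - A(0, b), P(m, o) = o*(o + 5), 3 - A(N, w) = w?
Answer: 1/669 ≈ 0.0014948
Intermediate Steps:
A(N, w) = 3 - w
P(m, o) = o*(5 + o)
q(b) = -3 + 2*b (q(b) = b - (3 - b) = b + (-3 + b) = -3 + 2*b)
1/q(P(-15, 16)) = 1/(-3 + 2*(16*(5 + 16))) = 1/(-3 + 2*(16*21)) = 1/(-3 + 2*336) = 1/(-3 + 672) = 1/669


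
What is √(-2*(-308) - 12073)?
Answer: 3*I*√1273 ≈ 107.04*I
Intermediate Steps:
√(-2*(-308) - 12073) = √(616 - 12073) = √(-11457) = 3*I*√1273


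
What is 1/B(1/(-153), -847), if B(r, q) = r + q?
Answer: -153/129592 ≈ -0.0011806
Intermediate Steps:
B(r, q) = q + r
1/B(1/(-153), -847) = 1/(-847 + 1/(-153)) = 1/(-847 - 1/153) = 1/(-129592/153) = -153/129592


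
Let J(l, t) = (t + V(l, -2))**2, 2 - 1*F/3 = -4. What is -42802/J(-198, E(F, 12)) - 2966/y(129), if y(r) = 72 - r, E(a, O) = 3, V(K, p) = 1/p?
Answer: -9684706/1425 ≈ -6796.3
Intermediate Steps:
F = 18 (F = 6 - 3*(-4) = 6 + 12 = 18)
J(l, t) = (-1/2 + t)**2 (J(l, t) = (t + 1/(-2))**2 = (t - 1/2)**2 = (-1/2 + t)**2)
-42802/J(-198, E(F, 12)) - 2966/y(129) = -42802*4/(-1 + 2*3)**2 - 2966/(72 - 1*129) = -42802*4/(-1 + 6)**2 - 2966/(72 - 129) = -42802/((1/4)*5**2) - 2966/(-57) = -42802/((1/4)*25) - 2966*(-1/57) = -42802/25/4 + 2966/57 = -42802*4/25 + 2966/57 = -171208/25 + 2966/57 = -9684706/1425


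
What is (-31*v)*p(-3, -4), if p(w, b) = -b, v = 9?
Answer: -1116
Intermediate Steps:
(-31*v)*p(-3, -4) = (-31*9)*(-1*(-4)) = -279*4 = -1116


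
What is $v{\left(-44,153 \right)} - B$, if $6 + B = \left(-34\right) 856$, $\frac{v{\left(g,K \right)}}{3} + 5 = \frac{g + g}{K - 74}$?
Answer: $\frac{2298241}{79} \approx 29092.0$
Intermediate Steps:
$v{\left(g,K \right)} = -15 + \frac{6 g}{-74 + K}$ ($v{\left(g,K \right)} = -15 + 3 \frac{g + g}{K - 74} = -15 + 3 \frac{2 g}{-74 + K} = -15 + \frac{6 g}{-74 + K}$)
$B = -29110$ ($B = -6 - 29104 = -29110$)
$v{\left(-44,153 \right)} - B = \frac{3 \left(370 - 765 + 2 \left(-44\right)\right)}{-74 + 153} - -29110 = \frac{3 \left(370 - 765 - 88\right)}{79} + 29110 = 3 \cdot \frac{1}{79} \left(-483\right) + 29110 = - \frac{1449}{79} + 29110 = \frac{2298241}{79}$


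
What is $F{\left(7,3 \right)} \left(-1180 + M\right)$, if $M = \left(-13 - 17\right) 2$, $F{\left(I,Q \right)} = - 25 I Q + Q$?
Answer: $647280$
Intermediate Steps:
$F{\left(I,Q \right)} = Q - 25 I Q$ ($F{\left(I,Q \right)} = - 25 I Q + Q = Q - 25 I Q$)
$M = -60$ ($M = \left(-30\right) 2 = -60$)
$F{\left(7,3 \right)} \left(-1180 + M\right) = 3 \left(1 - 175\right) \left(-1180 - 60\right) = 3 \left(1 - 175\right) \left(-1240\right) = 3 \left(-174\right) \left(-1240\right) = \left(-522\right) \left(-1240\right) = 647280$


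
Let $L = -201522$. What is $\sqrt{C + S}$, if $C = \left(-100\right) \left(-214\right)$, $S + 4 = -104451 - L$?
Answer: $3 \sqrt{13163} \approx 344.19$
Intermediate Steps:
$S = 97067$ ($S = -4 - -97071 = -4 + \left(-104451 + 201522\right) = -4 + 97071 = 97067$)
$C = 21400$
$\sqrt{C + S} = \sqrt{21400 + 97067} = \sqrt{118467} = 3 \sqrt{13163}$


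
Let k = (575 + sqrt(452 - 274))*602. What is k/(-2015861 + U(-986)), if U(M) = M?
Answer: -2150/12527 - 86*sqrt(178)/288121 ≈ -0.17561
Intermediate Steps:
k = 346150 + 602*sqrt(178) (k = (575 + sqrt(178))*602 = 346150 + 602*sqrt(178) ≈ 3.5418e+5)
k/(-2015861 + U(-986)) = (346150 + 602*sqrt(178))/(-2015861 - 986) = (346150 + 602*sqrt(178))/(-2016847) = (346150 + 602*sqrt(178))*(-1/2016847) = -2150/12527 - 86*sqrt(178)/288121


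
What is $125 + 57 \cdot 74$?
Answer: $4343$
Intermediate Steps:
$125 + 57 \cdot 74 = 125 + 4218 = 4343$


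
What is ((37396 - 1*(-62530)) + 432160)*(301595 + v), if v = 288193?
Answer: 313817937768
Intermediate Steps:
((37396 - 1*(-62530)) + 432160)*(301595 + v) = ((37396 - 1*(-62530)) + 432160)*(301595 + 288193) = ((37396 + 62530) + 432160)*589788 = (99926 + 432160)*589788 = 532086*589788 = 313817937768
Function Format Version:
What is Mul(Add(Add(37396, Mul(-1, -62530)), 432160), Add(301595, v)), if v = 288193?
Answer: 313817937768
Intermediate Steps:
Mul(Add(Add(37396, Mul(-1, -62530)), 432160), Add(301595, v)) = Mul(Add(Add(37396, Mul(-1, -62530)), 432160), Add(301595, 288193)) = Mul(Add(Add(37396, 62530), 432160), 589788) = Mul(Add(99926, 432160), 589788) = Mul(532086, 589788) = 313817937768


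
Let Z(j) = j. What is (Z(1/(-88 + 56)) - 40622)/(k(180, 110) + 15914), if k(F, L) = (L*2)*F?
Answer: -31705/43328 ≈ -0.73174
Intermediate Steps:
k(F, L) = 2*F*L (k(F, L) = (2*L)*F = 2*F*L)
(Z(1/(-88 + 56)) - 40622)/(k(180, 110) + 15914) = (1/(-88 + 56) - 40622)/(2*180*110 + 15914) = (1/(-32) - 40622)/(39600 + 15914) = (-1/32 - 40622)/55514 = -1299905/32*1/55514 = -31705/43328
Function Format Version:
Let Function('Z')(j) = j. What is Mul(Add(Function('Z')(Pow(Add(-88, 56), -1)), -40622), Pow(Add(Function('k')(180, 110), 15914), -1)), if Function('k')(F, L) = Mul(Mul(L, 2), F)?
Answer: Rational(-31705, 43328) ≈ -0.73174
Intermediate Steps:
Function('k')(F, L) = Mul(2, F, L) (Function('k')(F, L) = Mul(Mul(2, L), F) = Mul(2, F, L))
Mul(Add(Function('Z')(Pow(Add(-88, 56), -1)), -40622), Pow(Add(Function('k')(180, 110), 15914), -1)) = Mul(Add(Pow(Add(-88, 56), -1), -40622), Pow(Add(Mul(2, 180, 110), 15914), -1)) = Mul(Add(Pow(-32, -1), -40622), Pow(Add(39600, 15914), -1)) = Mul(Add(Rational(-1, 32), -40622), Pow(55514, -1)) = Mul(Rational(-1299905, 32), Rational(1, 55514)) = Rational(-31705, 43328)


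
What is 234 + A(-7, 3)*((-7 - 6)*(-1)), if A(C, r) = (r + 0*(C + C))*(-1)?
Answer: 195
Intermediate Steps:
A(C, r) = -r (A(C, r) = (r + 0*(2*C))*(-1) = (r + 0)*(-1) = r*(-1) = -r)
234 + A(-7, 3)*((-7 - 6)*(-1)) = 234 + (-1*3)*((-7 - 6)*(-1)) = 234 - (-39)*(-1) = 234 - 3*13 = 234 - 39 = 195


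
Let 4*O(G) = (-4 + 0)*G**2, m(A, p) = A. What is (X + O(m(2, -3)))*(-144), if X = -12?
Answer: 2304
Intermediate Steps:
O(G) = -G**2 (O(G) = ((-4 + 0)*G**2)/4 = (-4*G**2)/4 = -G**2)
(X + O(m(2, -3)))*(-144) = (-12 - 1*2**2)*(-144) = (-12 - 1*4)*(-144) = (-12 - 4)*(-144) = -16*(-144) = 2304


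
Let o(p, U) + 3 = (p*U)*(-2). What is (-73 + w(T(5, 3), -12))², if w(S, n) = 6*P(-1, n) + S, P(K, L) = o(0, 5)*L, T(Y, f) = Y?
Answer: 21904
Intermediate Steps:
o(p, U) = -3 - 2*U*p (o(p, U) = -3 + (p*U)*(-2) = -3 + (U*p)*(-2) = -3 - 2*U*p)
P(K, L) = -3*L (P(K, L) = (-3 - 2*5*0)*L = (-3 + 0)*L = -3*L)
w(S, n) = S - 18*n (w(S, n) = 6*(-3*n) + S = -18*n + S = S - 18*n)
(-73 + w(T(5, 3), -12))² = (-73 + (5 - 18*(-12)))² = (-73 + (5 + 216))² = (-73 + 221)² = 148² = 21904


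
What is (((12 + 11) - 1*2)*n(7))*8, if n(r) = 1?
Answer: 168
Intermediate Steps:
(((12 + 11) - 1*2)*n(7))*8 = (((12 + 11) - 1*2)*1)*8 = ((23 - 2)*1)*8 = (21*1)*8 = 21*8 = 168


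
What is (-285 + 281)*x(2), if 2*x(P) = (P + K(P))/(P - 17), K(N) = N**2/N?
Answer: 8/15 ≈ 0.53333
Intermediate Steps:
K(N) = N
x(P) = P/(-17 + P) (x(P) = ((P + P)/(P - 17))/2 = ((2*P)/(-17 + P))/2 = (2*P/(-17 + P))/2 = P/(-17 + P))
(-285 + 281)*x(2) = (-285 + 281)*(2/(-17 + 2)) = -8/(-15) = -8*(-1)/15 = -4*(-2/15) = 8/15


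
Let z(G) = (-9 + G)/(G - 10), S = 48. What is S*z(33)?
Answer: 1152/23 ≈ 50.087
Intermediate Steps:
z(G) = (-9 + G)/(-10 + G)
S*z(33) = 48*((-9 + 33)/(-10 + 33)) = 48*(24/23) = 1152/23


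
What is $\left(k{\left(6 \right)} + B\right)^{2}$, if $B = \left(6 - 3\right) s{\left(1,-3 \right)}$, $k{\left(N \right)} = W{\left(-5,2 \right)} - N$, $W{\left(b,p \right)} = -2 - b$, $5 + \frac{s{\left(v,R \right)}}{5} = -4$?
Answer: $19044$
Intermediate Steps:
$s{\left(v,R \right)} = -45$ ($s{\left(v,R \right)} = -25 + 5 \left(-4\right) = -25 - 20 = -45$)
$k{\left(N \right)} = 3 - N$ ($k{\left(N \right)} = \left(-2 - -5\right) - N = \left(-2 + 5\right) - N = 3 - N$)
$B = -135$ ($B = \left(6 - 3\right) \left(-45\right) = 3 \left(-45\right) = -135$)
$\left(k{\left(6 \right)} + B\right)^{2} = \left(\left(3 - 6\right) - 135\right)^{2} = \left(-3 - 135\right)^{2} = \left(-138\right)^{2} = 19044$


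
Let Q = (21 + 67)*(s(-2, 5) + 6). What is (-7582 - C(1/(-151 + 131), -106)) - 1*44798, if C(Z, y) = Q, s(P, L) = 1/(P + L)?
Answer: -158812/3 ≈ -52937.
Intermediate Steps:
s(P, L) = 1/(L + P)
Q = 1672/3 (Q = (21 + 67)*(1/(5 - 2) + 6) = 88*(1/3 + 6) = 88*(⅓ + 6) = 88*(19/3) = 1672/3 ≈ 557.33)
C(Z, y) = 1672/3
(-7582 - C(1/(-151 + 131), -106)) - 1*44798 = (-7582 - 1*1672/3) - 1*44798 = (-7582 - 1672/3) - 44798 = -24418/3 - 44798 = -158812/3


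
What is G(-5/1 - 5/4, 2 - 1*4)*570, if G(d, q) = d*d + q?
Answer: 169005/8 ≈ 21126.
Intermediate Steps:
G(d, q) = q + d² (G(d, q) = d² + q = q + d²)
G(-5/1 - 5/4, 2 - 1*4)*570 = ((2 - 1*4) + (-5/1 - 5/4)²)*570 = ((2 - 4) + (-5*1 - 5*¼)²)*570 = (-2 + (-5 - 5/4)²)*570 = (-2 + (-25/4)²)*570 = (-2 + 625/16)*570 = (593/16)*570 = 169005/8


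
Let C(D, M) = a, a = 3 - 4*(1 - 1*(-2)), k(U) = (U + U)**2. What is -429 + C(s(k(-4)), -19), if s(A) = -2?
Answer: -438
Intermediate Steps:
k(U) = 4*U**2 (k(U) = (2*U)**2 = 4*U**2)
a = -9 (a = 3 - 4*(1 + 2) = 3 - 4*3 = 3 - 12 = -9)
C(D, M) = -9
-429 + C(s(k(-4)), -19) = -429 - 9 = -438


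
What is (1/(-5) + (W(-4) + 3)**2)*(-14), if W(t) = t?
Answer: -56/5 ≈ -11.200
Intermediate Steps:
(1/(-5) + (W(-4) + 3)**2)*(-14) = (1/(-5) + (-4 + 3)**2)*(-14) = (-1/5 + (-1)**2)*(-14) = (-1/5 + 1)*(-14) = (4/5)*(-14) = -56/5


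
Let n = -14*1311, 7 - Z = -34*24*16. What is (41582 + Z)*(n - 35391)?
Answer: -2936895525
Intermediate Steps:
Z = 13063 (Z = 7 - (-34*24)*16 = 7 - (-816)*16 = 7 - 1*(-13056) = 7 + 13056 = 13063)
n = -18354
(41582 + Z)*(n - 35391) = (41582 + 13063)*(-18354 - 35391) = 54645*(-53745) = -2936895525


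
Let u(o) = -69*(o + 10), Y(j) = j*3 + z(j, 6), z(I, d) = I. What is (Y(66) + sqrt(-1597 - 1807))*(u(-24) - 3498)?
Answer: -668448 - 5064*I*sqrt(851) ≈ -6.6845e+5 - 1.4773e+5*I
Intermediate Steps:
Y(j) = 4*j (Y(j) = j*3 + j = 3*j + j = 4*j)
u(o) = -690 - 69*o (u(o) = -69*(10 + o) = -690 - 69*o)
(Y(66) + sqrt(-1597 - 1807))*(u(-24) - 3498) = (4*66 + sqrt(-1597 - 1807))*((-690 - 69*(-24)) - 3498) = (264 + sqrt(-3404))*((-690 + 1656) - 3498) = (264 + 2*I*sqrt(851))*(966 - 3498) = (264 + 2*I*sqrt(851))*(-2532) = -668448 - 5064*I*sqrt(851)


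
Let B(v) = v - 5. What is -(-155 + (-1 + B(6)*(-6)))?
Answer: 162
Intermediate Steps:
B(v) = -5 + v
-(-155 + (-1 + B(6)*(-6))) = -(-155 + (-1 + (-5 + 6)*(-6))) = -(-155 + (-1 + 1*(-6))) = -(-155 + (-1 - 6)) = -(-155 - 7) = -1*(-162) = 162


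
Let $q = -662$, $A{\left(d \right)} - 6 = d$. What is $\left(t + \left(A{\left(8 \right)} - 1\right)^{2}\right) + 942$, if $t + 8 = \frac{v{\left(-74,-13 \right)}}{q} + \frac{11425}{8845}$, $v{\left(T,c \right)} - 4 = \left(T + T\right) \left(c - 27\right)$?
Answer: $\frac{641366074}{585539} \approx 1095.3$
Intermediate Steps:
$A{\left(d \right)} = 6 + d$
$v{\left(T,c \right)} = 4 + 2 T \left(-27 + c\right)$ ($v{\left(T,c \right)} = 4 + \left(T + T\right) \left(c - 27\right) = 4 + 2 T \left(-27 + c\right)$)
$t = - \frac{9167755}{585539}$ ($t = -8 + \left(\frac{4 - -3996 + 2 \left(-74\right) \left(-13\right)}{-662} + \frac{11425}{8845}\right) = -8 + \left(\left(4 + 3996 + 1924\right) \left(- \frac{1}{662}\right) + 11425 \cdot \frac{1}{8845}\right) = -8 + \left(5924 \left(- \frac{1}{662}\right) + \frac{2285}{1769}\right) = -8 + \left(- \frac{2962}{331} + \frac{2285}{1769}\right) = -8 - \frac{4483443}{585539} = - \frac{9167755}{585539} \approx -15.657$)
$\left(t + \left(A{\left(8 \right)} - 1\right)^{2}\right) + 942 = \left(- \frac{9167755}{585539} + \left(\left(6 + 8\right) - 1\right)^{2}\right) + 942 = \left(- \frac{9167755}{585539} + \left(14 - 1\right)^{2}\right) + 942 = \left(- \frac{9167755}{585539} + 13^{2}\right) + 942 = \left(- \frac{9167755}{585539} + 169\right) + 942 = \frac{89788336}{585539} + 942 = \frac{641366074}{585539}$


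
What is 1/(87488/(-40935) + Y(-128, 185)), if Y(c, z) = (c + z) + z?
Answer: 40935/9818782 ≈ 0.0041690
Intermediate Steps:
Y(c, z) = c + 2*z
1/(87488/(-40935) + Y(-128, 185)) = 1/(87488/(-40935) + (-128 + 2*185)) = 1/(87488*(-1/40935) + (-128 + 370)) = 1/(-87488/40935 + 242) = 1/(9818782/40935) = 40935/9818782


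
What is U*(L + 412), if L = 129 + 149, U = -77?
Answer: -53130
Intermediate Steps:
L = 278
U*(L + 412) = -77*(278 + 412) = -77*690 = -53130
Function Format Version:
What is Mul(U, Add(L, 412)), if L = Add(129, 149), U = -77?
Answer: -53130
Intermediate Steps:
L = 278
Mul(U, Add(L, 412)) = Mul(-77, Add(278, 412)) = Mul(-77, 690) = -53130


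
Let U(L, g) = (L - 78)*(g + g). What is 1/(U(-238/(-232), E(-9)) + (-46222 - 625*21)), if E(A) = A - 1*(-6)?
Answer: -58/3415339 ≈ -1.6982e-5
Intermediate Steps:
E(A) = 6 + A (E(A) = A + 6 = 6 + A)
U(L, g) = 2*g*(-78 + L) (U(L, g) = (-78 + L)*(2*g) = 2*g*(-78 + L))
1/(U(-238/(-232), E(-9)) + (-46222 - 625*21)) = 1/(2*(6 - 9)*(-78 - 238/(-232)) + (-46222 - 625*21)) = 1/(2*(-3)*(-78 - 238*(-1/232)) + (-46222 - 1*13125)) = 1/(2*(-3)*(-78 + 119/116) + (-46222 - 13125)) = 1/(2*(-3)*(-8929/116) - 59347) = 1/(26787/58 - 59347) = 1/(-3415339/58) = -58/3415339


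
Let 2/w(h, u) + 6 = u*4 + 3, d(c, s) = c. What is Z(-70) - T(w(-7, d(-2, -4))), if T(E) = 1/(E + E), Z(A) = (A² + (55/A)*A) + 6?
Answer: 19855/4 ≈ 4963.8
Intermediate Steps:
Z(A) = 61 + A² (Z(A) = (A² + 55) + 6 = (55 + A²) + 6 = 61 + A²)
w(h, u) = 2/(-3 + 4*u) (w(h, u) = 2/(-6 + (u*4 + 3)) = 2/(-6 + (4*u + 3)) = 2/(-6 + (3 + 4*u)) = 2/(-3 + 4*u))
T(E) = 1/(2*E)
Z(-70) - T(w(-7, d(-2, -4))) = (61 + (-70)²) - 1/(2*(2/(-3 + 4*(-2)))) = (61 + 4900) - 1/(2*(2/(-3 - 8))) = 4961 - 1/(2*(2/(-11))) = 4961 - 1/(2*(2*(-1/11))) = 4961 - 1/(2*(-2/11)) = 4961 - (-11)/(2*2) = 4961 - 1*(-11/4) = 4961 + 11/4 = 19855/4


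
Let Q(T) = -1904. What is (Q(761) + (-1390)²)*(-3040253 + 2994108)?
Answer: -89068894420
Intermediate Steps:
(Q(761) + (-1390)²)*(-3040253 + 2994108) = (-1904 + (-1390)²)*(-3040253 + 2994108) = (-1904 + 1932100)*(-46145) = 1930196*(-46145) = -89068894420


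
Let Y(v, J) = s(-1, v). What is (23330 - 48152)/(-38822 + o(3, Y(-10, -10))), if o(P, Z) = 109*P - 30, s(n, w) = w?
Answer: 24822/38525 ≈ 0.64431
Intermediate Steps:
Y(v, J) = v
o(P, Z) = -30 + 109*P
(23330 - 48152)/(-38822 + o(3, Y(-10, -10))) = (23330 - 48152)/(-38822 + (-30 + 109*3)) = -24822/(-38822 + (-30 + 327)) = -24822/(-38822 + 297) = -24822/(-38525) = -24822*(-1/38525) = 24822/38525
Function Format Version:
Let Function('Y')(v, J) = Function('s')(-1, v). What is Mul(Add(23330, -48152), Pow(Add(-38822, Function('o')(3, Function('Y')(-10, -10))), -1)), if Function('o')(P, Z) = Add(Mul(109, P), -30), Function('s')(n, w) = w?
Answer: Rational(24822, 38525) ≈ 0.64431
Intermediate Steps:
Function('Y')(v, J) = v
Function('o')(P, Z) = Add(-30, Mul(109, P))
Mul(Add(23330, -48152), Pow(Add(-38822, Function('o')(3, Function('Y')(-10, -10))), -1)) = Mul(Add(23330, -48152), Pow(Add(-38822, Add(-30, Mul(109, 3))), -1)) = Mul(-24822, Pow(Add(-38822, Add(-30, 327)), -1)) = Mul(-24822, Pow(Add(-38822, 297), -1)) = Mul(-24822, Pow(-38525, -1)) = Mul(-24822, Rational(-1, 38525)) = Rational(24822, 38525)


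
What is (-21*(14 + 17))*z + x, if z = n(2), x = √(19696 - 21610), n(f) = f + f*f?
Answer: -3906 + I*√1914 ≈ -3906.0 + 43.749*I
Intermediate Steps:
n(f) = f + f²
x = I*√1914 (x = √(-1914) = I*√1914 ≈ 43.749*I)
z = 6 (z = 2*(1 + 2) = 2*3 = 6)
(-21*(14 + 17))*z + x = -21*(14 + 17)*6 + I*√1914 = -21*31*6 + I*√1914 = -651*6 + I*√1914 = -3906 + I*√1914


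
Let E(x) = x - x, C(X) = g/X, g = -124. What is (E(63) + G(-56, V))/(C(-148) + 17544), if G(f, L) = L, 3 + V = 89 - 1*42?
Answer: 1628/649159 ≈ 0.0025079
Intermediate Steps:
V = 44 (V = -3 + (89 - 1*42) = -3 + (89 - 42) = -3 + 47 = 44)
C(X) = -124/X
E(x) = 0
(E(63) + G(-56, V))/(C(-148) + 17544) = (0 + 44)/(-124/(-148) + 17544) = 44/(-124*(-1/148) + 17544) = 44/(31/37 + 17544) = 44/(649159/37) = 44*(37/649159) = 1628/649159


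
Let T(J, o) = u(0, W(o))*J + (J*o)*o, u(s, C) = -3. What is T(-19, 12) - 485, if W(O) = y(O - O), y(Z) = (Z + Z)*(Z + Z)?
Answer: -3164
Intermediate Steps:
y(Z) = 4*Z² (y(Z) = (2*Z)*(2*Z) = 4*Z²)
W(O) = 0 (W(O) = 4*(O - O)² = 4*0² = 4*0 = 0)
T(J, o) = -3*J + J*o² (T(J, o) = -3*J + (J*o)*o = -3*J + J*o²)
T(-19, 12) - 485 = -19*(-3 + 12²) - 485 = -19*(-3 + 144) - 485 = -19*141 - 485 = -2679 - 485 = -3164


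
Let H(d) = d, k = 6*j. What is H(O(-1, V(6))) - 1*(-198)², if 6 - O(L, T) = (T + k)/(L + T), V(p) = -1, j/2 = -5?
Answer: -78457/2 ≈ -39229.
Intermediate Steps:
j = -10 (j = 2*(-5) = -10)
k = -60 (k = 6*(-10) = -60)
O(L, T) = 6 - (-60 + T)/(L + T) (O(L, T) = 6 - (T - 60)/(L + T) = 6 - (-60 + T)/(L + T))
H(O(-1, V(6))) - 1*(-198)² = (60 + 5*(-1) + 6*(-1))/(-1 - 1) - 1*(-198)² = (60 - 5 - 6)/(-2) - 1*39204 = -½*49 - 39204 = -49/2 - 39204 = -78457/2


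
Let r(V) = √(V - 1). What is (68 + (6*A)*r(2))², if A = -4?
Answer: 1936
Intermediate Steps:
r(V) = √(-1 + V)
(68 + (6*A)*r(2))² = (68 + (6*(-4))*√(-1 + 2))² = (68 - 24*√1)² = (68 - 24*1)² = (68 - 24)² = 44² = 1936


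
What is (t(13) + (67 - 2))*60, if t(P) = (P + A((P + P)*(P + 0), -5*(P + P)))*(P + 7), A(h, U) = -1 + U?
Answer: -137700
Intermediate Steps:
t(P) = (-1 - 9*P)*(7 + P) (t(P) = (P + (-1 - 5*(P + P)))*(P + 7) = (P + (-1 - 10*P))*(7 + P) = (-1 - 9*P)*(7 + P))
(t(13) + (67 - 2))*60 = ((-7 - 64*13 - 9*13²) + (67 - 2))*60 = ((-7 - 832 - 9*169) + 65)*60 = ((-7 - 832 - 1521) + 65)*60 = (-2360 + 65)*60 = -2295*60 = -137700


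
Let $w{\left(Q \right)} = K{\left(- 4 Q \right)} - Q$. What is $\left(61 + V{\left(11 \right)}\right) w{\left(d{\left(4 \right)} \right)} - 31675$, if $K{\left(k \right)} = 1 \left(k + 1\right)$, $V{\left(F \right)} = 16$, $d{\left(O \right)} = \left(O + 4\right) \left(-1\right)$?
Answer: $-28518$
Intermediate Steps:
$d{\left(O \right)} = -4 - O$ ($d{\left(O \right)} = \left(4 + O\right) \left(-1\right) = -4 - O$)
$K{\left(k \right)} = 1 + k$ ($K{\left(k \right)} = 1 \left(1 + k\right) = 1 + k$)
$w{\left(Q \right)} = 1 - 5 Q$ ($w{\left(Q \right)} = \left(1 - 4 Q\right) - Q = 1 - 5 Q$)
$\left(61 + V{\left(11 \right)}\right) w{\left(d{\left(4 \right)} \right)} - 31675 = \left(61 + 16\right) \left(1 - 5 \left(-4 - 4\right)\right) - 31675 = 77 \left(1 - 5 \left(-4 - 4\right)\right) - 31675 = 77 \left(1 - -40\right) - 31675 = 77 \left(1 + 40\right) - 31675 = 77 \cdot 41 - 31675 = 3157 - 31675 = -28518$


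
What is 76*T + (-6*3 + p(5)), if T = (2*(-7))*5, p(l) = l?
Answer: -5333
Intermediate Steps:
T = -70 (T = -14*5 = -70)
76*T + (-6*3 + p(5)) = 76*(-70) + (-6*3 + 5) = -5320 + (-18 + 5) = -5320 - 13 = -5333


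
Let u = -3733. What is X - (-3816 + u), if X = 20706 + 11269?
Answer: 39524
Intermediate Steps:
X = 31975
X - (-3816 + u) = 31975 - (-3816 - 3733) = 31975 - 1*(-7549) = 31975 + 7549 = 39524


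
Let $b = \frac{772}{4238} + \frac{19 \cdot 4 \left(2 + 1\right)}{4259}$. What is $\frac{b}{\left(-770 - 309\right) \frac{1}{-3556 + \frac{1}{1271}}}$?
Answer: $\frac{9613827810550}{12376720742789} \approx 0.77677$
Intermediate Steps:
$b = \frac{2127106}{9024821}$ ($b = 772 \cdot \frac{1}{4238} + 19 \cdot 4 \cdot 3 \cdot \frac{1}{4259} = \frac{386}{2119} + 19 \cdot 12 \cdot \frac{1}{4259} = \frac{386}{2119} + 228 \cdot \frac{1}{4259} = \frac{386}{2119} + \frac{228}{4259} = \frac{2127106}{9024821} \approx 0.2357$)
$\frac{b}{\left(-770 - 309\right) \frac{1}{-3556 + \frac{1}{1271}}} = \frac{2127106}{9024821 \frac{-770 - 309}{-3556 + \frac{1}{1271}}} = \frac{2127106}{9024821 \left(- \frac{1079}{-3556 + \frac{1}{1271}}\right)} = \frac{2127106}{9024821 \left(- \frac{1079}{- \frac{4519675}{1271}}\right)} = \frac{2127106}{9024821 \left(\left(-1079\right) \left(- \frac{1271}{4519675}\right)\right)} = \frac{2127106}{9024821 \cdot \frac{1371409}{4519675}} = \frac{2127106}{9024821} \cdot \frac{4519675}{1371409} = \frac{9613827810550}{12376720742789}$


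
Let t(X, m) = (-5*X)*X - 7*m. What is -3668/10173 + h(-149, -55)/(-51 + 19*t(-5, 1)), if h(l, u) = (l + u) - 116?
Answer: -681228/2892523 ≈ -0.23551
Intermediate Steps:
t(X, m) = -7*m - 5*X**2 (t(X, m) = -5*X**2 - 7*m = -7*m - 5*X**2)
h(l, u) = -116 + l + u
-3668/10173 + h(-149, -55)/(-51 + 19*t(-5, 1)) = -3668/10173 + (-116 - 149 - 55)/(-51 + 19*(-7*1 - 5*(-5)**2)) = -3668*1/10173 - 320/(-51 + 19*(-7 - 5*25)) = -3668/10173 - 320/(-51 + 19*(-7 - 125)) = -3668/10173 - 320/(-51 + 19*(-132)) = -3668/10173 - 320/(-51 - 2508) = -3668/10173 - 320/(-2559) = -3668/10173 - 320*(-1/2559) = -3668/10173 + 320/2559 = -681228/2892523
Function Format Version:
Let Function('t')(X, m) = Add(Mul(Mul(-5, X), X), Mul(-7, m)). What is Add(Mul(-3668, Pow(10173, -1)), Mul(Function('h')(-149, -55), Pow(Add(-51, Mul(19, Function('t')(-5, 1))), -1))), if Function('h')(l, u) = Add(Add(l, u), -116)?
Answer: Rational(-681228, 2892523) ≈ -0.23551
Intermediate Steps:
Function('t')(X, m) = Add(Mul(-7, m), Mul(-5, Pow(X, 2))) (Function('t')(X, m) = Add(Mul(-5, Pow(X, 2)), Mul(-7, m)) = Add(Mul(-7, m), Mul(-5, Pow(X, 2))))
Function('h')(l, u) = Add(-116, l, u)
Add(Mul(-3668, Pow(10173, -1)), Mul(Function('h')(-149, -55), Pow(Add(-51, Mul(19, Function('t')(-5, 1))), -1))) = Add(Mul(-3668, Pow(10173, -1)), Mul(Add(-116, -149, -55), Pow(Add(-51, Mul(19, Add(Mul(-7, 1), Mul(-5, Pow(-5, 2))))), -1))) = Add(Mul(-3668, Rational(1, 10173)), Mul(-320, Pow(Add(-51, Mul(19, Add(-7, Mul(-5, 25)))), -1))) = Add(Rational(-3668, 10173), Mul(-320, Pow(Add(-51, Mul(19, Add(-7, -125))), -1))) = Add(Rational(-3668, 10173), Mul(-320, Pow(Add(-51, Mul(19, -132)), -1))) = Add(Rational(-3668, 10173), Mul(-320, Pow(Add(-51, -2508), -1))) = Add(Rational(-3668, 10173), Mul(-320, Pow(-2559, -1))) = Add(Rational(-3668, 10173), Mul(-320, Rational(-1, 2559))) = Add(Rational(-3668, 10173), Rational(320, 2559)) = Rational(-681228, 2892523)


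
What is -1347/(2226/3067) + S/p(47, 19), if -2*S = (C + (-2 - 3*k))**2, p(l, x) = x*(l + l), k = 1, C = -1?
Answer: -1229741797/662606 ≈ -1855.9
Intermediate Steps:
p(l, x) = 2*l*x (p(l, x) = x*(2*l) = 2*l*x)
S = -18 (S = -(-1 + (-2 - 3*1))**2/2 = -(-1 + (-2 - 3))**2/2 = -(-1 - 5)**2/2 = -1/2*(-6)**2 = -1/2*36 = -18)
-1347/(2226/3067) + S/p(47, 19) = -1347/(2226/3067) - 18/(2*47*19) = -1347/(2226*(1/3067)) - 18/1786 = -1347/2226/3067 - 18*1/1786 = -1347*3067/2226 - 9/893 = -1377083/742 - 9/893 = -1229741797/662606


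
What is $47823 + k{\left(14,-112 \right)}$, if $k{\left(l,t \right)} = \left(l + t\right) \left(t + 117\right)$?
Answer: $47333$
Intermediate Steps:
$k{\left(l,t \right)} = \left(117 + t\right) \left(l + t\right)$ ($k{\left(l,t \right)} = \left(l + t\right) \left(117 + t\right) = \left(117 + t\right) \left(l + t\right)$)
$47823 + k{\left(14,-112 \right)} = 47823 + \left(\left(-112\right)^{2} + 117 \cdot 14 + 117 \left(-112\right) + 14 \left(-112\right)\right) = 47823 + \left(12544 + 1638 - 13104 - 1568\right) = 47823 - 490 = 47333$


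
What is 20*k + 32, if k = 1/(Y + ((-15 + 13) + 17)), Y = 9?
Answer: 197/6 ≈ 32.833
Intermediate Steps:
k = 1/24 (k = 1/(9 + ((-15 + 13) + 17)) = 1/(9 + (-2 + 17)) = 1/(9 + 15) = 1/24 ≈ 0.041667)
20*k + 32 = 20*(1/24) + 32 = ⅚ + 32 = 197/6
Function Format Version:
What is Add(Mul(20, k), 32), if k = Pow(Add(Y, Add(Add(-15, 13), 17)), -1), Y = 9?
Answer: Rational(197, 6) ≈ 32.833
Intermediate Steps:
k = Rational(1, 24) (k = Pow(Add(9, Add(Add(-15, 13), 17)), -1) = Pow(Add(9, Add(-2, 17)), -1) = Pow(Add(9, 15), -1) = Pow(24, -1) = Rational(1, 24) ≈ 0.041667)
Add(Mul(20, k), 32) = Add(Mul(20, Rational(1, 24)), 32) = Add(Rational(5, 6), 32) = Rational(197, 6)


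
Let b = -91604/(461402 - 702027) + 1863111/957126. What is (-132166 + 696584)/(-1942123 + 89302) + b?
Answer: 287699650251649253/142240107019106250 ≈ 2.0226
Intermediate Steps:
b = 178662551493/76769481250 (b = -91604/(-240625) + 1863111*(1/957126) = -91604*(-1/240625) + 621037/319042 = 91604/240625 + 621037/319042 = 178662551493/76769481250 ≈ 2.3273)
(-132166 + 696584)/(-1942123 + 89302) + b = (-132166 + 696584)/(-1942123 + 89302) + 178662551493/76769481250 = 564418/(-1852821) + 178662551493/76769481250 = 564418*(-1/1852821) + 178662551493/76769481250 = -564418/1852821 + 178662551493/76769481250 = 287699650251649253/142240107019106250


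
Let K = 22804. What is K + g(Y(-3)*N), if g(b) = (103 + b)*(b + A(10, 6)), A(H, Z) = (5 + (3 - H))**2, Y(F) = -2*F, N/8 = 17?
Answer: 776384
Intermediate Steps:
N = 136 (N = 8*17 = 136)
A(H, Z) = (8 - H)**2
g(b) = (4 + b)*(103 + b) (g(b) = (103 + b)*(b + (-8 + 10)**2) = (103 + b)*(b + 2**2) = (103 + b)*(b + 4) = (103 + b)*(4 + b) = (4 + b)*(103 + b))
K + g(Y(-3)*N) = 22804 + (412 + (-2*(-3)*136)**2 + 107*(-2*(-3)*136)) = 22804 + (412 + (6*136)**2 + 107*(6*136)) = 22804 + (412 + 816**2 + 107*816) = 22804 + (412 + 665856 + 87312) = 22804 + 753580 = 776384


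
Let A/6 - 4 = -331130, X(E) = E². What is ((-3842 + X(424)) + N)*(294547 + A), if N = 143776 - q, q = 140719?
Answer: -302890181119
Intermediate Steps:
A = -1986756 (A = 24 + 6*(-331130) = 24 - 1986780 = -1986756)
N = 3057 (N = 143776 - 1*140719 = 143776 - 140719 = 3057)
((-3842 + X(424)) + N)*(294547 + A) = ((-3842 + 424²) + 3057)*(294547 - 1986756) = ((-3842 + 179776) + 3057)*(-1692209) = (175934 + 3057)*(-1692209) = 178991*(-1692209) = -302890181119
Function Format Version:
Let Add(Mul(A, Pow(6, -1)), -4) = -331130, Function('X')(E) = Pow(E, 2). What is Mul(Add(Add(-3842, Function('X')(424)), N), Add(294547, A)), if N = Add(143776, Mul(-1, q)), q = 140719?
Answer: -302890181119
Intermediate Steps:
A = -1986756 (A = Add(24, Mul(6, -331130)) = Add(24, -1986780) = -1986756)
N = 3057 (N = Add(143776, Mul(-1, 140719)) = Add(143776, -140719) = 3057)
Mul(Add(Add(-3842, Function('X')(424)), N), Add(294547, A)) = Mul(Add(Add(-3842, Pow(424, 2)), 3057), Add(294547, -1986756)) = Mul(Add(Add(-3842, 179776), 3057), -1692209) = Mul(Add(175934, 3057), -1692209) = Mul(178991, -1692209) = -302890181119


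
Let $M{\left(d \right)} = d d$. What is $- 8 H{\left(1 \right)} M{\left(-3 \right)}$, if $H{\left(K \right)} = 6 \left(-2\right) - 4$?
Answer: $1152$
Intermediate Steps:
$H{\left(K \right)} = -16$ ($H{\left(K \right)} = -12 - 4 = -16$)
$M{\left(d \right)} = d^{2}$
$- 8 H{\left(1 \right)} M{\left(-3 \right)} = \left(-8\right) \left(-16\right) \left(-3\right)^{2} = 128 \cdot 9 = 1152$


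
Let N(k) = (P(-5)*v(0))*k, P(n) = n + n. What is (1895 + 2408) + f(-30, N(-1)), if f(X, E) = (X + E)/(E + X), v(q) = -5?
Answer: 4304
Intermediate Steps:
P(n) = 2*n
N(k) = 50*k (N(k) = ((2*(-5))*(-5))*k = (-10*(-5))*k = 50*k)
f(X, E) = 1 (f(X, E) = (E + X)/(E + X) = 1)
(1895 + 2408) + f(-30, N(-1)) = (1895 + 2408) + 1 = 4303 + 1 = 4304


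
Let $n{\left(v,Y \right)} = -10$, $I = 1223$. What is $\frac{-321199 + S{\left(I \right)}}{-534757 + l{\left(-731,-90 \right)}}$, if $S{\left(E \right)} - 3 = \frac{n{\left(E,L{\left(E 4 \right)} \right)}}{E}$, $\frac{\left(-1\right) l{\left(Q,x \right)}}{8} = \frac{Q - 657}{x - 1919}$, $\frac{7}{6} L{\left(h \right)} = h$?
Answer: $\frac{263060280154}{437971757497} \approx 0.60063$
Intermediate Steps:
$L{\left(h \right)} = \frac{6 h}{7}$
$l{\left(Q,x \right)} = - \frac{8 \left(-657 + Q\right)}{-1919 + x}$ ($l{\left(Q,x \right)} = - 8 \frac{Q - 657}{x - 1919} = - 8 \frac{-657 + Q}{-1919 + x} = - \frac{8 \left(-657 + Q\right)}{-1919 + x}$)
$S{\left(E \right)} = 3 - \frac{10}{E}$
$\frac{-321199 + S{\left(I \right)}}{-534757 + l{\left(-731,-90 \right)}} = \frac{-321199 + \left(3 - \frac{10}{1223}\right)}{-534757 + \frac{8 \left(657 - -731\right)}{-1919 - 90}} = \frac{-321199 + \left(3 - \frac{10}{1223}\right)}{-534757 + \frac{8 \left(657 + 731\right)}{-2009}} = \frac{-321199 + \left(3 - \frac{10}{1223}\right)}{-534757 + 8 \left(- \frac{1}{2009}\right) 1388} = \frac{-321199 + \frac{3659}{1223}}{-534757 - \frac{11104}{2009}} = - \frac{392822718}{1223 \left(- \frac{1074337917}{2009}\right)} = \left(- \frac{392822718}{1223}\right) \left(- \frac{2009}{1074337917}\right) = \frac{263060280154}{437971757497}$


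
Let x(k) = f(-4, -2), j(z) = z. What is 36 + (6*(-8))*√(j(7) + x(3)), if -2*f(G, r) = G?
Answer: -108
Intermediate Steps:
f(G, r) = -G/2
x(k) = 2 (x(k) = -½*(-4) = 2)
36 + (6*(-8))*√(j(7) + x(3)) = 36 + (6*(-8))*√(7 + 2) = 36 - 48*√9 = 36 - 48*3 = 36 - 144 = -108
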